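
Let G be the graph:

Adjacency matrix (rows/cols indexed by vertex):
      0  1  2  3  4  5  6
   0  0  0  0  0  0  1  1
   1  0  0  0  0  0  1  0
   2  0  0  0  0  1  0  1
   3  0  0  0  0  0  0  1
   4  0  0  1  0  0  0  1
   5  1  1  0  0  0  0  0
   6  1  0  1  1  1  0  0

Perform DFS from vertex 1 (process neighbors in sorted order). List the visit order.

DFS from vertex 1 (neighbors processed in ascending order):
Visit order: 1, 5, 0, 6, 2, 4, 3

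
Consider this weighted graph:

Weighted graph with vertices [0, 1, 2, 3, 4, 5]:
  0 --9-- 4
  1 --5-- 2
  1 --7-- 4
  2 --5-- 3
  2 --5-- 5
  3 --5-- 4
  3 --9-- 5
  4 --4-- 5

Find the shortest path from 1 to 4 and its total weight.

Using Dijkstra's algorithm from vertex 1:
Shortest path: 1 -> 4
Total weight: 7 = 7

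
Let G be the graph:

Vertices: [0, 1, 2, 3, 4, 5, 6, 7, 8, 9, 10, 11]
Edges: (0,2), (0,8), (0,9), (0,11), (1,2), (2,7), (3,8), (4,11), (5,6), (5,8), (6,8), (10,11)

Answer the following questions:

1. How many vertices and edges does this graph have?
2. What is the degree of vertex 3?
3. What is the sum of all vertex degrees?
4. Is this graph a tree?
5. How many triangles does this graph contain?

Count: 12 vertices, 12 edges.
Vertex 3 has neighbors [8], degree = 1.
Handshaking lemma: 2 * 12 = 24.
A tree on 12 vertices has 11 edges. This graph has 12 edges (1 extra). Not a tree.
Number of triangles = 1.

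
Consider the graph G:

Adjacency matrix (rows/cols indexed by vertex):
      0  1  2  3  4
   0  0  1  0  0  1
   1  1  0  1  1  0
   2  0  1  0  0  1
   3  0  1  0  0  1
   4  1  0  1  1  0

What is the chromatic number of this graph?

The graph has a maximum clique of size 2 (lower bound on chromatic number).
A valid 2-coloring: {0: 1, 1: 0, 2: 1, 3: 1, 4: 0}.
Chromatic number = 2.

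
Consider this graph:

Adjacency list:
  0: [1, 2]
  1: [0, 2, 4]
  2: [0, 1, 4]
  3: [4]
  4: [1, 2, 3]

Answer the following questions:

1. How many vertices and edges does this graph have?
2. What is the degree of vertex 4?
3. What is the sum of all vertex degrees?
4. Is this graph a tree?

Count: 5 vertices, 6 edges.
Vertex 4 has neighbors [1, 2, 3], degree = 3.
Handshaking lemma: 2 * 6 = 12.
A tree on 5 vertices has 4 edges. This graph has 6 edges (2 extra). Not a tree.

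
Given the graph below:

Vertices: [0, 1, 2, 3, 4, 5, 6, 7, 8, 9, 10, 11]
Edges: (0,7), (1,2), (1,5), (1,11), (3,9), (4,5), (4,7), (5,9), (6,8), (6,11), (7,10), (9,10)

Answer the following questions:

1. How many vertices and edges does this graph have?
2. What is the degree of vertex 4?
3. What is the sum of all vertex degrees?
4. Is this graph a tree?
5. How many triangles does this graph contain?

Count: 12 vertices, 12 edges.
Vertex 4 has neighbors [5, 7], degree = 2.
Handshaking lemma: 2 * 12 = 24.
A tree on 12 vertices has 11 edges. This graph has 12 edges (1 extra). Not a tree.
Number of triangles = 0.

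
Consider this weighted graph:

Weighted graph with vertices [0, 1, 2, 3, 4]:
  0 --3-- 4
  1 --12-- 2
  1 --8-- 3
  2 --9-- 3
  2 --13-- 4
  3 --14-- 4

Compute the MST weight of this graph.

Applying Kruskal's algorithm (sort edges by weight, add if no cycle):
  Add (0,4) w=3
  Add (1,3) w=8
  Add (2,3) w=9
  Skip (1,2) w=12 (creates cycle)
  Add (2,4) w=13
  Skip (3,4) w=14 (creates cycle)
MST weight = 33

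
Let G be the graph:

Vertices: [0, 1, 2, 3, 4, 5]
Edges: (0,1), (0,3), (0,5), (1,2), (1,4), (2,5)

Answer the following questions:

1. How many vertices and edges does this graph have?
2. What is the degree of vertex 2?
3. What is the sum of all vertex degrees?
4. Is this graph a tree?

Count: 6 vertices, 6 edges.
Vertex 2 has neighbors [1, 5], degree = 2.
Handshaking lemma: 2 * 6 = 12.
A tree on 6 vertices has 5 edges. This graph has 6 edges (1 extra). Not a tree.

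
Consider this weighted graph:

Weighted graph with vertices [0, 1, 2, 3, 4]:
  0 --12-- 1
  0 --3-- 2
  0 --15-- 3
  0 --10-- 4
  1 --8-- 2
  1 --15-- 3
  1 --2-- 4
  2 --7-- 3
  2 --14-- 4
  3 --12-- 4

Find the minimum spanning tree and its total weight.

Applying Kruskal's algorithm (sort edges by weight, add if no cycle):
  Add (1,4) w=2
  Add (0,2) w=3
  Add (2,3) w=7
  Add (1,2) w=8
  Skip (0,4) w=10 (creates cycle)
  Skip (0,1) w=12 (creates cycle)
  Skip (3,4) w=12 (creates cycle)
  Skip (2,4) w=14 (creates cycle)
  Skip (0,3) w=15 (creates cycle)
  Skip (1,3) w=15 (creates cycle)
MST weight = 20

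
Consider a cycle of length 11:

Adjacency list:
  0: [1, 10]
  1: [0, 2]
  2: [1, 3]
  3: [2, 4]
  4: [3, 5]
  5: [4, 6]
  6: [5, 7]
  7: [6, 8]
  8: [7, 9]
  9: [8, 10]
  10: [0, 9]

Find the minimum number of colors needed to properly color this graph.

This is an odd cycle (C_11). Odd cycles are not bipartite (any 2-coloring forces two adjacent vertices to match), and 3 colors suffice.
Chromatic number = 3.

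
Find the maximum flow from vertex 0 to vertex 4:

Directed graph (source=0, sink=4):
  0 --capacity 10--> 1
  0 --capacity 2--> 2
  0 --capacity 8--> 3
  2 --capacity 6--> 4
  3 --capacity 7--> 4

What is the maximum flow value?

Computing max flow:
  Flow on (0->2): 2/2
  Flow on (0->3): 7/8
  Flow on (2->4): 2/6
  Flow on (3->4): 7/7
Maximum flow = 9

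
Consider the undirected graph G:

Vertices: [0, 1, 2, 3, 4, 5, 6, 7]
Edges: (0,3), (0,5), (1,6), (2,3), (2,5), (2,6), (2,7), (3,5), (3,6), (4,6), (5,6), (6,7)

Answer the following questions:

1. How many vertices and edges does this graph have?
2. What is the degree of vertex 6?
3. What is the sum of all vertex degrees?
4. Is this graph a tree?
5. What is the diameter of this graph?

Count: 8 vertices, 12 edges.
Vertex 6 has neighbors [1, 2, 3, 4, 5, 7], degree = 6.
Handshaking lemma: 2 * 12 = 24.
A tree on 8 vertices has 7 edges. This graph has 12 edges (5 extra). Not a tree.
Diameter (longest shortest path) = 3.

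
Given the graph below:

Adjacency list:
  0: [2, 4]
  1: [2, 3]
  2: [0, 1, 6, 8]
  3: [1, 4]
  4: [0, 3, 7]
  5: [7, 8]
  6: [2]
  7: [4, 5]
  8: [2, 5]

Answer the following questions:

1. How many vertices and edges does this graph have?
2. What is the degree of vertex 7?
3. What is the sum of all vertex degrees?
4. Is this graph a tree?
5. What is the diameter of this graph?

Count: 9 vertices, 10 edges.
Vertex 7 has neighbors [4, 5], degree = 2.
Handshaking lemma: 2 * 10 = 20.
A tree on 9 vertices has 8 edges. This graph has 10 edges (2 extra). Not a tree.
Diameter (longest shortest path) = 4.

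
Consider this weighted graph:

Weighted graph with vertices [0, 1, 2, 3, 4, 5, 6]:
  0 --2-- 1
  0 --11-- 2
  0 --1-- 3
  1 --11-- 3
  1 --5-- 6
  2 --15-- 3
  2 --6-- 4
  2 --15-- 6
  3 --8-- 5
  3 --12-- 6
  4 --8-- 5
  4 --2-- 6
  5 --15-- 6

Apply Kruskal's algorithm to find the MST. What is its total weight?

Applying Kruskal's algorithm (sort edges by weight, add if no cycle):
  Add (0,3) w=1
  Add (0,1) w=2
  Add (4,6) w=2
  Add (1,6) w=5
  Add (2,4) w=6
  Add (3,5) w=8
  Skip (4,5) w=8 (creates cycle)
  Skip (0,2) w=11 (creates cycle)
  Skip (1,3) w=11 (creates cycle)
  Skip (3,6) w=12 (creates cycle)
  Skip (2,6) w=15 (creates cycle)
  Skip (2,3) w=15 (creates cycle)
  Skip (5,6) w=15 (creates cycle)
MST weight = 24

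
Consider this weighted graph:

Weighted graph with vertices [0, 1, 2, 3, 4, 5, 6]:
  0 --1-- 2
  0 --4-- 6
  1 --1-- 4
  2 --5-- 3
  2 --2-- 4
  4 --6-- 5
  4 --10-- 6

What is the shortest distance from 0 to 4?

Using Dijkstra's algorithm from vertex 0:
Shortest path: 0 -> 2 -> 4
Total weight: 1 + 2 = 3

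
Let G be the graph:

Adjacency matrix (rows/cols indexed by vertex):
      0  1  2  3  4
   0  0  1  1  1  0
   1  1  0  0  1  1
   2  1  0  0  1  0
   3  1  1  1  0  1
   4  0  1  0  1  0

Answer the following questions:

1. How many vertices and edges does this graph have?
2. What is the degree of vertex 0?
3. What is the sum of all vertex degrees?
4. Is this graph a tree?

Count: 5 vertices, 7 edges.
Vertex 0 has neighbors [1, 2, 3], degree = 3.
Handshaking lemma: 2 * 7 = 14.
A tree on 5 vertices has 4 edges. This graph has 7 edges (3 extra). Not a tree.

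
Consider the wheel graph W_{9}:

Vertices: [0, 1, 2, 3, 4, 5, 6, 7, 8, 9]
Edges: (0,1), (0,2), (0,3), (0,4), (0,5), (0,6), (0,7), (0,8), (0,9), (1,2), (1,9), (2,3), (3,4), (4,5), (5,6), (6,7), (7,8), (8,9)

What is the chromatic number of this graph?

W_{9} = C_{9} plus a hub adjacent to every cycle vertex.
The outer cycle needs 3 colors (odd cycle); the hub is adjacent to all of them so needs a fresh color.
Chromatic number = 3 + 1 = 4.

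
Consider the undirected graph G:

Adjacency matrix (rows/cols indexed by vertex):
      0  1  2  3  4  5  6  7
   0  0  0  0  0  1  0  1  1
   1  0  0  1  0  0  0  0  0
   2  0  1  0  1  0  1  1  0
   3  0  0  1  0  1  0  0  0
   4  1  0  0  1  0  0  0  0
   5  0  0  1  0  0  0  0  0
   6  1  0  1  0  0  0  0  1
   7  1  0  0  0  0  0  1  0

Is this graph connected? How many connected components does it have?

Checking connectivity: the graph has 1 connected component(s).
All vertices are reachable from each other. The graph IS connected.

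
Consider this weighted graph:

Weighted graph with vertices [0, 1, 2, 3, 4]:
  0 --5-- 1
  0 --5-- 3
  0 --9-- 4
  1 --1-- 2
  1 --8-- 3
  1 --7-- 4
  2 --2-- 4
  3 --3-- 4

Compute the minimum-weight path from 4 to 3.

Using Dijkstra's algorithm from vertex 4:
Shortest path: 4 -> 3
Total weight: 3 = 3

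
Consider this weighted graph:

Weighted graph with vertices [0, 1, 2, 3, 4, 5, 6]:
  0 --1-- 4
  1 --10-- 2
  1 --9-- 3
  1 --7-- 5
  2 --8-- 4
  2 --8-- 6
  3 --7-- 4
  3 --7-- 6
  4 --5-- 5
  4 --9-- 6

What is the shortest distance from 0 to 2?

Using Dijkstra's algorithm from vertex 0:
Shortest path: 0 -> 4 -> 2
Total weight: 1 + 8 = 9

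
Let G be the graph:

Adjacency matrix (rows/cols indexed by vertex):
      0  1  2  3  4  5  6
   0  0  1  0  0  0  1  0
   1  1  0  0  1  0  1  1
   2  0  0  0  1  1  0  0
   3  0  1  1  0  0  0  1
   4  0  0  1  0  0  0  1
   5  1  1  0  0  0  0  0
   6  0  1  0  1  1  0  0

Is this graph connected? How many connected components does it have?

Checking connectivity: the graph has 1 connected component(s).
All vertices are reachable from each other. The graph IS connected.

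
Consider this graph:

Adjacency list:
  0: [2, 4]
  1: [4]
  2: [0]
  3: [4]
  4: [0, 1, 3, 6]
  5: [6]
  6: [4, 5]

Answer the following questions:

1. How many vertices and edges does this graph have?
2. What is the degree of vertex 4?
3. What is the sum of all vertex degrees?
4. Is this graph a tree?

Count: 7 vertices, 6 edges.
Vertex 4 has neighbors [0, 1, 3, 6], degree = 4.
Handshaking lemma: 2 * 6 = 12.
A graph is a tree iff it is connected and has exactly n-1 edges. This graph is connected (all 7 vertices in one component) and has 7-1 = 6 edges. It is a tree.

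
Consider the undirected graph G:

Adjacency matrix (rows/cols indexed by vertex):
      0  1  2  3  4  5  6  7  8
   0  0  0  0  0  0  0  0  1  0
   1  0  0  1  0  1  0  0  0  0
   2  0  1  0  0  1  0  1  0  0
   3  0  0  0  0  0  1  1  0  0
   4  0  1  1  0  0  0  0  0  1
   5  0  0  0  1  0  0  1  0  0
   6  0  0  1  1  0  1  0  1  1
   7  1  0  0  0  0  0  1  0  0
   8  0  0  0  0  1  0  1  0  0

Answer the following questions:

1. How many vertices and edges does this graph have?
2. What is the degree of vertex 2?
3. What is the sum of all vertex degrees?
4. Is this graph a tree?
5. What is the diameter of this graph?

Count: 9 vertices, 11 edges.
Vertex 2 has neighbors [1, 4, 6], degree = 3.
Handshaking lemma: 2 * 11 = 22.
A tree on 9 vertices has 8 edges. This graph has 11 edges (3 extra). Not a tree.
Diameter (longest shortest path) = 4.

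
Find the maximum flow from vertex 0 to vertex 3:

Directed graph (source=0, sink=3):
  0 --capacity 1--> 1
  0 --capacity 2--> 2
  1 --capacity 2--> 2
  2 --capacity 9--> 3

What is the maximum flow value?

Computing max flow:
  Flow on (0->1): 1/1
  Flow on (0->2): 2/2
  Flow on (1->2): 1/2
  Flow on (2->3): 3/9
Maximum flow = 3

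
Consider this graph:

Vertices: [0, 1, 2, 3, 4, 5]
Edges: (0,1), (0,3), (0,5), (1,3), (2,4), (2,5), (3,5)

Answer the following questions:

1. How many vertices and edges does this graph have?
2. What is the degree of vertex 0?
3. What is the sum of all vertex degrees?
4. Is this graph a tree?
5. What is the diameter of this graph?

Count: 6 vertices, 7 edges.
Vertex 0 has neighbors [1, 3, 5], degree = 3.
Handshaking lemma: 2 * 7 = 14.
A tree on 6 vertices has 5 edges. This graph has 7 edges (2 extra). Not a tree.
Diameter (longest shortest path) = 4.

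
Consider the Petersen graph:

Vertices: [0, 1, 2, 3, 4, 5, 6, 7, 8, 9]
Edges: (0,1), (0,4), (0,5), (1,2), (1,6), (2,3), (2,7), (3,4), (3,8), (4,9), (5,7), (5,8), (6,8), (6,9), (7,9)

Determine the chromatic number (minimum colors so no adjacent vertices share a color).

The Petersen graph contains odd cycles (e.g. the outer 5-cycle), so chi >= 3.
A proper 3-coloring exists (it is a well-known 3-chromatic graph).
Chromatic number = 3.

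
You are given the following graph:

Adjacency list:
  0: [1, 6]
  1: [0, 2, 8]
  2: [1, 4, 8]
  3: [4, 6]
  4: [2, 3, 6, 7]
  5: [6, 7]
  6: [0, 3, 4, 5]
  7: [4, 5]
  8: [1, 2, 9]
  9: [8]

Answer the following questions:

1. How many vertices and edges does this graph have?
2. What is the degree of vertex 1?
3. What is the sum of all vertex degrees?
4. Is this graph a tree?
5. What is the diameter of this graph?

Count: 10 vertices, 13 edges.
Vertex 1 has neighbors [0, 2, 8], degree = 3.
Handshaking lemma: 2 * 13 = 26.
A tree on 10 vertices has 9 edges. This graph has 13 edges (4 extra). Not a tree.
Diameter (longest shortest path) = 5.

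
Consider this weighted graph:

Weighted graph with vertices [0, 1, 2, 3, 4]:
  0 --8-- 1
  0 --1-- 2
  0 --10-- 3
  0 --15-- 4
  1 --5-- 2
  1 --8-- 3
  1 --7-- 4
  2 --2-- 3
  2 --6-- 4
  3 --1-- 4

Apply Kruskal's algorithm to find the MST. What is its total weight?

Applying Kruskal's algorithm (sort edges by weight, add if no cycle):
  Add (0,2) w=1
  Add (3,4) w=1
  Add (2,3) w=2
  Add (1,2) w=5
  Skip (2,4) w=6 (creates cycle)
  Skip (1,4) w=7 (creates cycle)
  Skip (0,1) w=8 (creates cycle)
  Skip (1,3) w=8 (creates cycle)
  Skip (0,3) w=10 (creates cycle)
  Skip (0,4) w=15 (creates cycle)
MST weight = 9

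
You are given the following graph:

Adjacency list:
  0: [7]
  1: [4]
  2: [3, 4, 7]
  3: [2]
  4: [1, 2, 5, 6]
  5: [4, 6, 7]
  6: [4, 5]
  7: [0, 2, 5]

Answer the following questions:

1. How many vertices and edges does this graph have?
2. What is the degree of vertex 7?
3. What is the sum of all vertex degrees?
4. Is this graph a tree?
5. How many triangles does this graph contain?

Count: 8 vertices, 9 edges.
Vertex 7 has neighbors [0, 2, 5], degree = 3.
Handshaking lemma: 2 * 9 = 18.
A tree on 8 vertices has 7 edges. This graph has 9 edges (2 extra). Not a tree.
Number of triangles = 1.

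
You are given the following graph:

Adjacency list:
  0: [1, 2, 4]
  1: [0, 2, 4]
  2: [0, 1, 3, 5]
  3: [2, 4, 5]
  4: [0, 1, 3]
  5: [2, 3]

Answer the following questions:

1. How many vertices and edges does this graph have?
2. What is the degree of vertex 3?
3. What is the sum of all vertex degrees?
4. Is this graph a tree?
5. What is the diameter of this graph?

Count: 6 vertices, 9 edges.
Vertex 3 has neighbors [2, 4, 5], degree = 3.
Handshaking lemma: 2 * 9 = 18.
A tree on 6 vertices has 5 edges. This graph has 9 edges (4 extra). Not a tree.
Diameter (longest shortest path) = 2.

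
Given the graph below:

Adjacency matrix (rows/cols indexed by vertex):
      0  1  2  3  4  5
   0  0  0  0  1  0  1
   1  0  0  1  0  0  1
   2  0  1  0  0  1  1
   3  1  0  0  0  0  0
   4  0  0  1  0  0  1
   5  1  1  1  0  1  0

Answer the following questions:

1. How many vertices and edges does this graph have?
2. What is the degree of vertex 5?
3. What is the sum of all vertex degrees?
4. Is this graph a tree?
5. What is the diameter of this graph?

Count: 6 vertices, 7 edges.
Vertex 5 has neighbors [0, 1, 2, 4], degree = 4.
Handshaking lemma: 2 * 7 = 14.
A tree on 6 vertices has 5 edges. This graph has 7 edges (2 extra). Not a tree.
Diameter (longest shortest path) = 3.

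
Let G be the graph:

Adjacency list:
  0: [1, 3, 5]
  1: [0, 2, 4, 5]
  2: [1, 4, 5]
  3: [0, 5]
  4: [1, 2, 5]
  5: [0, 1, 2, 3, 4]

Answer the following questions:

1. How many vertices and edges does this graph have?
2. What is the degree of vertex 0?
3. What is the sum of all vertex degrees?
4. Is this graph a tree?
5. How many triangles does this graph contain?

Count: 6 vertices, 10 edges.
Vertex 0 has neighbors [1, 3, 5], degree = 3.
Handshaking lemma: 2 * 10 = 20.
A tree on 6 vertices has 5 edges. This graph has 10 edges (5 extra). Not a tree.
Number of triangles = 6.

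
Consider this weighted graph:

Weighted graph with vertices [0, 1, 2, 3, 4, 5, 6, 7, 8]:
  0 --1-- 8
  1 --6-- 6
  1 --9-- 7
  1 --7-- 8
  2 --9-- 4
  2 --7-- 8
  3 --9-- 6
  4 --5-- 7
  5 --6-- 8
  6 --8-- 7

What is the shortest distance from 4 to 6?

Using Dijkstra's algorithm from vertex 4:
Shortest path: 4 -> 7 -> 6
Total weight: 5 + 8 = 13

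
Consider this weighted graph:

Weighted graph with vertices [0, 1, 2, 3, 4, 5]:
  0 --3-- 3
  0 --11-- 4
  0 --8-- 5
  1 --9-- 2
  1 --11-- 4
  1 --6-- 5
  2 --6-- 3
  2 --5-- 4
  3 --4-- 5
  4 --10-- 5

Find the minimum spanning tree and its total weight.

Applying Kruskal's algorithm (sort edges by weight, add if no cycle):
  Add (0,3) w=3
  Add (3,5) w=4
  Add (2,4) w=5
  Add (1,5) w=6
  Add (2,3) w=6
  Skip (0,5) w=8 (creates cycle)
  Skip (1,2) w=9 (creates cycle)
  Skip (4,5) w=10 (creates cycle)
  Skip (0,4) w=11 (creates cycle)
  Skip (1,4) w=11 (creates cycle)
MST weight = 24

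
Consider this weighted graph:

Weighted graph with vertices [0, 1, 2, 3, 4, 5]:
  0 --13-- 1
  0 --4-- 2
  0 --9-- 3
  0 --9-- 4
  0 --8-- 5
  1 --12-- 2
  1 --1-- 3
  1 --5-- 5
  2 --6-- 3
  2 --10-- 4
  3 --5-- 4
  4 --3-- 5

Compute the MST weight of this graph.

Applying Kruskal's algorithm (sort edges by weight, add if no cycle):
  Add (1,3) w=1
  Add (4,5) w=3
  Add (0,2) w=4
  Add (1,5) w=5
  Skip (3,4) w=5 (creates cycle)
  Add (2,3) w=6
  Skip (0,5) w=8 (creates cycle)
  Skip (0,3) w=9 (creates cycle)
  Skip (0,4) w=9 (creates cycle)
  Skip (2,4) w=10 (creates cycle)
  Skip (1,2) w=12 (creates cycle)
  Skip (0,1) w=13 (creates cycle)
MST weight = 19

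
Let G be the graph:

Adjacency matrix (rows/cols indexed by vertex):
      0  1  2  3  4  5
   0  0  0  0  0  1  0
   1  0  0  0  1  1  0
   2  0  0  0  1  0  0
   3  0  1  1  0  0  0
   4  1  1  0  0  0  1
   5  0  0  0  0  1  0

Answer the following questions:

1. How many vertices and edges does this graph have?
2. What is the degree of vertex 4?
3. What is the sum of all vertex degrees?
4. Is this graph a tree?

Count: 6 vertices, 5 edges.
Vertex 4 has neighbors [0, 1, 5], degree = 3.
Handshaking lemma: 2 * 5 = 10.
A graph is a tree iff it is connected and has exactly n-1 edges. This graph is connected (all 6 vertices in one component) and has 6-1 = 5 edges. It is a tree.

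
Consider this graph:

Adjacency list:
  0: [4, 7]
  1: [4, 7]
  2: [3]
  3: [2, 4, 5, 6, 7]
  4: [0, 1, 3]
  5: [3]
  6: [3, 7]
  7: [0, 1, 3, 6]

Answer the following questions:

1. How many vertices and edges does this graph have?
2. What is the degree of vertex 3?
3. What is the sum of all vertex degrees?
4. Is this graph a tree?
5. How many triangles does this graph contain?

Count: 8 vertices, 10 edges.
Vertex 3 has neighbors [2, 4, 5, 6, 7], degree = 5.
Handshaking lemma: 2 * 10 = 20.
A tree on 8 vertices has 7 edges. This graph has 10 edges (3 extra). Not a tree.
Number of triangles = 1.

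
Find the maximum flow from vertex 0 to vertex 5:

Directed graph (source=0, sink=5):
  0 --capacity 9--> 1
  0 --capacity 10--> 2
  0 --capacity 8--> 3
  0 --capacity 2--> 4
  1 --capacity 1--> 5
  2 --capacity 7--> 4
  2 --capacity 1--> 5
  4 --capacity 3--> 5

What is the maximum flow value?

Computing max flow:
  Flow on (0->1): 1/9
  Flow on (0->2): 4/10
  Flow on (1->5): 1/1
  Flow on (2->4): 3/7
  Flow on (2->5): 1/1
  Flow on (4->5): 3/3
Maximum flow = 5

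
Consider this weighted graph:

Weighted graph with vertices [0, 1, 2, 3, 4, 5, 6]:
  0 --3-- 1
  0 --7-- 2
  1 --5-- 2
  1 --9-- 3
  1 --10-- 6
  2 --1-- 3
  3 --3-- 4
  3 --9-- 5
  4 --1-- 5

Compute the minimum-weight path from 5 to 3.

Using Dijkstra's algorithm from vertex 5:
Shortest path: 5 -> 4 -> 3
Total weight: 1 + 3 = 4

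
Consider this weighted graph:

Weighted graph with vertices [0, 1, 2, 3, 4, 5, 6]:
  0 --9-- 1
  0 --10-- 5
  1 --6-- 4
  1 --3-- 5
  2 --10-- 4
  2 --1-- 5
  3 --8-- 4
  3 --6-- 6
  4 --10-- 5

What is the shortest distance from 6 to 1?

Using Dijkstra's algorithm from vertex 6:
Shortest path: 6 -> 3 -> 4 -> 1
Total weight: 6 + 8 + 6 = 20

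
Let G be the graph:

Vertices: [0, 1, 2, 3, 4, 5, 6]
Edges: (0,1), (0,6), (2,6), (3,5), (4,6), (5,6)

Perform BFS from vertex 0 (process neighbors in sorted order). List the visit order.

BFS from vertex 0 (neighbors processed in ascending order):
Visit order: 0, 1, 6, 2, 4, 5, 3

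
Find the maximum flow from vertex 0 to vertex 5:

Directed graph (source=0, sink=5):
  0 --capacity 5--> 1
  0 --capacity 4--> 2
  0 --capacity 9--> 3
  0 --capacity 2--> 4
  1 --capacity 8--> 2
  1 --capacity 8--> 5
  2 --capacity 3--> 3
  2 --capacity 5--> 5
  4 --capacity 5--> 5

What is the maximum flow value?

Computing max flow:
  Flow on (0->1): 5/5
  Flow on (0->2): 4/4
  Flow on (0->4): 2/2
  Flow on (1->5): 5/8
  Flow on (2->5): 4/5
  Flow on (4->5): 2/5
Maximum flow = 11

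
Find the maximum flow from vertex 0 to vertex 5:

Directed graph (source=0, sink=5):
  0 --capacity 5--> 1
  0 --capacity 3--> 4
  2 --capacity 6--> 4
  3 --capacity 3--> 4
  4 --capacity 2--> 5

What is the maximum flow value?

Computing max flow:
  Flow on (0->4): 2/3
  Flow on (4->5): 2/2
Maximum flow = 2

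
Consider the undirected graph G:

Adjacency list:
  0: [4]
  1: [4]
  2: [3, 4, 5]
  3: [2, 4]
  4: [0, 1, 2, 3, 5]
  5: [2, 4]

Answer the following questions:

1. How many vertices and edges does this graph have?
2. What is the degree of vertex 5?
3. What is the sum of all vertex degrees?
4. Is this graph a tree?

Count: 6 vertices, 7 edges.
Vertex 5 has neighbors [2, 4], degree = 2.
Handshaking lemma: 2 * 7 = 14.
A tree on 6 vertices has 5 edges. This graph has 7 edges (2 extra). Not a tree.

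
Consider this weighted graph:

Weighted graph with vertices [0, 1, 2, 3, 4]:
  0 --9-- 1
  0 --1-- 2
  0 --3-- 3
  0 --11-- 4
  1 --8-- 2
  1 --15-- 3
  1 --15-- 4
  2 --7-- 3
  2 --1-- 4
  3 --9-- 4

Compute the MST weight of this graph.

Applying Kruskal's algorithm (sort edges by weight, add if no cycle):
  Add (0,2) w=1
  Add (2,4) w=1
  Add (0,3) w=3
  Skip (2,3) w=7 (creates cycle)
  Add (1,2) w=8
  Skip (0,1) w=9 (creates cycle)
  Skip (3,4) w=9 (creates cycle)
  Skip (0,4) w=11 (creates cycle)
  Skip (1,3) w=15 (creates cycle)
  Skip (1,4) w=15 (creates cycle)
MST weight = 13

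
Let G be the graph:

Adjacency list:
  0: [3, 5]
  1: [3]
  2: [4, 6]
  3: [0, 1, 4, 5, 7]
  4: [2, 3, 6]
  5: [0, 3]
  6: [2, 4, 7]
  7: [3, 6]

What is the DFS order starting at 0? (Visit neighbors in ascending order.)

DFS from vertex 0 (neighbors processed in ascending order):
Visit order: 0, 3, 1, 4, 2, 6, 7, 5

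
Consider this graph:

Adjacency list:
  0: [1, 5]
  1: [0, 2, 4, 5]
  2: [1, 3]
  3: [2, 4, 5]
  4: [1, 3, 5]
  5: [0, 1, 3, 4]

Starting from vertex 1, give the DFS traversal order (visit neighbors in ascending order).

DFS from vertex 1 (neighbors processed in ascending order):
Visit order: 1, 0, 5, 3, 2, 4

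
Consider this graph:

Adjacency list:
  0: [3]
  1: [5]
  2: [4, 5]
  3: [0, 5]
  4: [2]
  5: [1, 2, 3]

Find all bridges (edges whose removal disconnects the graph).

A bridge is an edge whose removal increases the number of connected components.
Bridges found: (0,3), (1,5), (2,4), (2,5), (3,5)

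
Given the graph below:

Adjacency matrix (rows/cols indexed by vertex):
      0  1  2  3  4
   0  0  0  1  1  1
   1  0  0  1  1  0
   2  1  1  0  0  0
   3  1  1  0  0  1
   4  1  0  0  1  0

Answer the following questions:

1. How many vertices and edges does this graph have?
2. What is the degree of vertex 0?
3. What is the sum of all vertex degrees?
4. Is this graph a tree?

Count: 5 vertices, 6 edges.
Vertex 0 has neighbors [2, 3, 4], degree = 3.
Handshaking lemma: 2 * 6 = 12.
A tree on 5 vertices has 4 edges. This graph has 6 edges (2 extra). Not a tree.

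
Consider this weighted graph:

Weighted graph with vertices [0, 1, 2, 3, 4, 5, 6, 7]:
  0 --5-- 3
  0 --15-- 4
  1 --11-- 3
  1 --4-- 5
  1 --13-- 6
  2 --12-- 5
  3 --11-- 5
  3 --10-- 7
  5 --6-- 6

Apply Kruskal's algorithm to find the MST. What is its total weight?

Applying Kruskal's algorithm (sort edges by weight, add if no cycle):
  Add (1,5) w=4
  Add (0,3) w=5
  Add (5,6) w=6
  Add (3,7) w=10
  Add (1,3) w=11
  Skip (3,5) w=11 (creates cycle)
  Add (2,5) w=12
  Skip (1,6) w=13 (creates cycle)
  Add (0,4) w=15
MST weight = 63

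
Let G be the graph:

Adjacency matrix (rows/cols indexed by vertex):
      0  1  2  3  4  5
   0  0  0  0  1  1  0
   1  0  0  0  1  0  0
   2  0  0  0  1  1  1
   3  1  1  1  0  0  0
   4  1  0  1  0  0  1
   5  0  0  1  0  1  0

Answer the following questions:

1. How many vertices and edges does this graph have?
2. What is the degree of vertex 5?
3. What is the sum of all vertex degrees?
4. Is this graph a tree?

Count: 6 vertices, 7 edges.
Vertex 5 has neighbors [2, 4], degree = 2.
Handshaking lemma: 2 * 7 = 14.
A tree on 6 vertices has 5 edges. This graph has 7 edges (2 extra). Not a tree.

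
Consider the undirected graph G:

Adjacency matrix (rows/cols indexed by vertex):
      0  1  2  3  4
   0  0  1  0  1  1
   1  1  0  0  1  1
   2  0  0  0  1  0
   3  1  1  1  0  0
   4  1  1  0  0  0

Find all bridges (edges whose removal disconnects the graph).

A bridge is an edge whose removal increases the number of connected components.
Bridges found: (2,3)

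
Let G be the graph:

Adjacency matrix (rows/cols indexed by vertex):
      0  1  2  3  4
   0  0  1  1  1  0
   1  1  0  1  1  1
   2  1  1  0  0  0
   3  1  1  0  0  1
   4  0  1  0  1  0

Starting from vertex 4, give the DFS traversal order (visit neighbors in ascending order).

DFS from vertex 4 (neighbors processed in ascending order):
Visit order: 4, 1, 0, 2, 3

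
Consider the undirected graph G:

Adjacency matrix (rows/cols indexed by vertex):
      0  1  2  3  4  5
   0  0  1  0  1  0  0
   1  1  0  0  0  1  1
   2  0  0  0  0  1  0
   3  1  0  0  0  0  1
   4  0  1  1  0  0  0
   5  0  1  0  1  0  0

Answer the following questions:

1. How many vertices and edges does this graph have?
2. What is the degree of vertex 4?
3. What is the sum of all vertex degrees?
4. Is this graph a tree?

Count: 6 vertices, 6 edges.
Vertex 4 has neighbors [1, 2], degree = 2.
Handshaking lemma: 2 * 6 = 12.
A tree on 6 vertices has 5 edges. This graph has 6 edges (1 extra). Not a tree.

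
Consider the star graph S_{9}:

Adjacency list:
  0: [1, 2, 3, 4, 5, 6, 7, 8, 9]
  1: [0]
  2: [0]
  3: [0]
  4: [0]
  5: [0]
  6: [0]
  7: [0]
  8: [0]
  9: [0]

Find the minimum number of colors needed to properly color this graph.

S_{9} has one hub adjacent to 9 leaves; leaves are pairwise non-adjacent.
Color the hub 0 and every leaf 1.
Chromatic number = 2.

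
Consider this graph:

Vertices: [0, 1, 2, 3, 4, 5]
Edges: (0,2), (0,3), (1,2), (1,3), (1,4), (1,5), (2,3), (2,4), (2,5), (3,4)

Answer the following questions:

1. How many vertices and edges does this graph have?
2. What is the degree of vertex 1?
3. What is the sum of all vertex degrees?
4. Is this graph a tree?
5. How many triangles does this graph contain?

Count: 6 vertices, 10 edges.
Vertex 1 has neighbors [2, 3, 4, 5], degree = 4.
Handshaking lemma: 2 * 10 = 20.
A tree on 6 vertices has 5 edges. This graph has 10 edges (5 extra). Not a tree.
Number of triangles = 6.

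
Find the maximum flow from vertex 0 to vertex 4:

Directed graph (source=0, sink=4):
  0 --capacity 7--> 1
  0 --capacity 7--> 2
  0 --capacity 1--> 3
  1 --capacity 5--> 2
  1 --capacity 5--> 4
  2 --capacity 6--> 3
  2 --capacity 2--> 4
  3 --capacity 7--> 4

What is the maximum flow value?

Computing max flow:
  Flow on (0->1): 6/7
  Flow on (0->2): 7/7
  Flow on (0->3): 1/1
  Flow on (1->2): 1/5
  Flow on (1->4): 5/5
  Flow on (2->3): 6/6
  Flow on (2->4): 2/2
  Flow on (3->4): 7/7
Maximum flow = 14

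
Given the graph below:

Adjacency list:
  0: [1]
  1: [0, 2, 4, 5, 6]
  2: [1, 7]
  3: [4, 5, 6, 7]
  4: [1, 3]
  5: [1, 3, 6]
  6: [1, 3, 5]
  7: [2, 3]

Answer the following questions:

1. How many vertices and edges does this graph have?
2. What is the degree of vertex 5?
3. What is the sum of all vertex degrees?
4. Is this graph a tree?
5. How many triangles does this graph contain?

Count: 8 vertices, 11 edges.
Vertex 5 has neighbors [1, 3, 6], degree = 3.
Handshaking lemma: 2 * 11 = 22.
A tree on 8 vertices has 7 edges. This graph has 11 edges (4 extra). Not a tree.
Number of triangles = 2.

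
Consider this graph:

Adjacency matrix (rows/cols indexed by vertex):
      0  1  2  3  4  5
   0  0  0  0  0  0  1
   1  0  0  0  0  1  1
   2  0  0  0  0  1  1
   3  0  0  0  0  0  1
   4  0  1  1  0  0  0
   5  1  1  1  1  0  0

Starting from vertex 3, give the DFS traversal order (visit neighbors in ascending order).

DFS from vertex 3 (neighbors processed in ascending order):
Visit order: 3, 5, 0, 1, 4, 2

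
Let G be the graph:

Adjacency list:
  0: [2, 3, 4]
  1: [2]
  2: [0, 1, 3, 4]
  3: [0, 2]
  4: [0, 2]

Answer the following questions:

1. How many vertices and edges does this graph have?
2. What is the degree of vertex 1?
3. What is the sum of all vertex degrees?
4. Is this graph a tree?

Count: 5 vertices, 6 edges.
Vertex 1 has neighbors [2], degree = 1.
Handshaking lemma: 2 * 6 = 12.
A tree on 5 vertices has 4 edges. This graph has 6 edges (2 extra). Not a tree.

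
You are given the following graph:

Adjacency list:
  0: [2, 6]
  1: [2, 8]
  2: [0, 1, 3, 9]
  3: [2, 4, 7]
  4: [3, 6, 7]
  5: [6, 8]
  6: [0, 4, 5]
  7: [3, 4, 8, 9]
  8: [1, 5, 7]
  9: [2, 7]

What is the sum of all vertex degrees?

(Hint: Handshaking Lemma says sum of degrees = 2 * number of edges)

Count edges: 14 edges.
By Handshaking Lemma: sum of degrees = 2 * 14 = 28.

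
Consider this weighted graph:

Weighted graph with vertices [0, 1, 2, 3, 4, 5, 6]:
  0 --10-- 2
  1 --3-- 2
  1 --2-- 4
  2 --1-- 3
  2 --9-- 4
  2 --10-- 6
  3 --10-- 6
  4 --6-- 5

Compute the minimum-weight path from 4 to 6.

Using Dijkstra's algorithm from vertex 4:
Shortest path: 4 -> 1 -> 2 -> 6
Total weight: 2 + 3 + 10 = 15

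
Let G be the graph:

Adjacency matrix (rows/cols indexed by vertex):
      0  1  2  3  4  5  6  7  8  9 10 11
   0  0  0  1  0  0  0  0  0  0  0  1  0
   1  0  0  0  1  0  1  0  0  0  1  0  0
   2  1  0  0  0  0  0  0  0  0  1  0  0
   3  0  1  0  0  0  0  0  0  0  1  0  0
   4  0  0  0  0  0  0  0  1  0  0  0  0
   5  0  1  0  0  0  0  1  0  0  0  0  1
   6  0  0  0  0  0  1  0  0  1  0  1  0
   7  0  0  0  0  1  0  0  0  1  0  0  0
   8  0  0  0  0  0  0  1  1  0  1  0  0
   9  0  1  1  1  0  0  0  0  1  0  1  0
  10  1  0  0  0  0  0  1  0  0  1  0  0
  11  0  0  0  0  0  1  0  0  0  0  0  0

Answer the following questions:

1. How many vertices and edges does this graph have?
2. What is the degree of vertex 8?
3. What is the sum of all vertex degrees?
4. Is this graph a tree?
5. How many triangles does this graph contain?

Count: 12 vertices, 15 edges.
Vertex 8 has neighbors [6, 7, 9], degree = 3.
Handshaking lemma: 2 * 15 = 30.
A tree on 12 vertices has 11 edges. This graph has 15 edges (4 extra). Not a tree.
Number of triangles = 1.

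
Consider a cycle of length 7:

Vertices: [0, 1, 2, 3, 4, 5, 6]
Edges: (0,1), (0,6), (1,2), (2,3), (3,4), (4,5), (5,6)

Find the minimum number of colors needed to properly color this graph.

This is an odd cycle (C_7). Odd cycles are not bipartite (any 2-coloring forces two adjacent vertices to match), and 3 colors suffice.
Chromatic number = 3.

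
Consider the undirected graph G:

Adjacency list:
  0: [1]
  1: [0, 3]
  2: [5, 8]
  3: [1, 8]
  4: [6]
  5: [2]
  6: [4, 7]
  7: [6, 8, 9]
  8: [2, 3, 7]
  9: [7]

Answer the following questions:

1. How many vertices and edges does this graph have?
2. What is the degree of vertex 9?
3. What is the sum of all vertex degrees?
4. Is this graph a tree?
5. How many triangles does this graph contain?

Count: 10 vertices, 9 edges.
Vertex 9 has neighbors [7], degree = 1.
Handshaking lemma: 2 * 9 = 18.
A graph is a tree iff it is connected and has exactly n-1 edges. This graph is connected (all 10 vertices in one component) and has 10-1 = 9 edges. It is a tree.
Number of triangles = 0.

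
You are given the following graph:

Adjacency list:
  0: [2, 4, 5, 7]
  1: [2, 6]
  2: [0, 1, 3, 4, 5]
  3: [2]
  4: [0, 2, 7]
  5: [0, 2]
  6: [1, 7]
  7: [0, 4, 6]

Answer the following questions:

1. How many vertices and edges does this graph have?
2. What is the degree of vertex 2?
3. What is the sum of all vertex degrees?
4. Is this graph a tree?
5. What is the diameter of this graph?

Count: 8 vertices, 11 edges.
Vertex 2 has neighbors [0, 1, 3, 4, 5], degree = 5.
Handshaking lemma: 2 * 11 = 22.
A tree on 8 vertices has 7 edges. This graph has 11 edges (4 extra). Not a tree.
Diameter (longest shortest path) = 3.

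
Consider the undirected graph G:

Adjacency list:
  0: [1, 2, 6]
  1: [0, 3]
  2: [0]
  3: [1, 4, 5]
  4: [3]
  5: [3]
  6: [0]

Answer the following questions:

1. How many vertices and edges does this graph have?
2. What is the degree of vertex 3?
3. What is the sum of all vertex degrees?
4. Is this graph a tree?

Count: 7 vertices, 6 edges.
Vertex 3 has neighbors [1, 4, 5], degree = 3.
Handshaking lemma: 2 * 6 = 12.
A graph is a tree iff it is connected and has exactly n-1 edges. This graph is connected (all 7 vertices in one component) and has 7-1 = 6 edges. It is a tree.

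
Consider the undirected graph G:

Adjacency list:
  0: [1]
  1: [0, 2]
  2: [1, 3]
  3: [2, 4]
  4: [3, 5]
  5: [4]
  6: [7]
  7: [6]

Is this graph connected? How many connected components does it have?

Checking connectivity: the graph has 2 connected component(s).
Components: [[0, 1, 2, 3, 4, 5], [6, 7]]. The graph is NOT connected.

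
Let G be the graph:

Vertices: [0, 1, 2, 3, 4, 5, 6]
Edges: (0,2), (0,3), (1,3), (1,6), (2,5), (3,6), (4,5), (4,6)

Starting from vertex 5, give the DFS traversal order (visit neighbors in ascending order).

DFS from vertex 5 (neighbors processed in ascending order):
Visit order: 5, 2, 0, 3, 1, 6, 4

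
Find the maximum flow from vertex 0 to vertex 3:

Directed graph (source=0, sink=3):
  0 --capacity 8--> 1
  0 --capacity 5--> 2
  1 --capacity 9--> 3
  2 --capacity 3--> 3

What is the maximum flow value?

Computing max flow:
  Flow on (0->1): 8/8
  Flow on (0->2): 3/5
  Flow on (1->3): 8/9
  Flow on (2->3): 3/3
Maximum flow = 11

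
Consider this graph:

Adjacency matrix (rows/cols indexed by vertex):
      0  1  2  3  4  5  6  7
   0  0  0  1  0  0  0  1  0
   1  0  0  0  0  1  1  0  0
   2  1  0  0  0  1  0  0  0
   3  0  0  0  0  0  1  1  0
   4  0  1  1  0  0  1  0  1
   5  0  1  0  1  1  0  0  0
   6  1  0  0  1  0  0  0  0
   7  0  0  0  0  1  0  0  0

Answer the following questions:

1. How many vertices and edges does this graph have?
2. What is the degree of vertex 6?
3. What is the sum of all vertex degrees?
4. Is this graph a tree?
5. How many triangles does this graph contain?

Count: 8 vertices, 9 edges.
Vertex 6 has neighbors [0, 3], degree = 2.
Handshaking lemma: 2 * 9 = 18.
A tree on 8 vertices has 7 edges. This graph has 9 edges (2 extra). Not a tree.
Number of triangles = 1.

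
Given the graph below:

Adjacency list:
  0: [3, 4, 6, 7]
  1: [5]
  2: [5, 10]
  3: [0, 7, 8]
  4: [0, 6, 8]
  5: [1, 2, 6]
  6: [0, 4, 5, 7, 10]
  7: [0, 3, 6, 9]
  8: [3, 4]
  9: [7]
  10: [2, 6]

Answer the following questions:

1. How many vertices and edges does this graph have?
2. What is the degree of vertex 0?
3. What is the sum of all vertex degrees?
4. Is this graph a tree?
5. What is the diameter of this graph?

Count: 11 vertices, 15 edges.
Vertex 0 has neighbors [3, 4, 6, 7], degree = 4.
Handshaking lemma: 2 * 15 = 30.
A tree on 11 vertices has 10 edges. This graph has 15 edges (5 extra). Not a tree.
Diameter (longest shortest path) = 4.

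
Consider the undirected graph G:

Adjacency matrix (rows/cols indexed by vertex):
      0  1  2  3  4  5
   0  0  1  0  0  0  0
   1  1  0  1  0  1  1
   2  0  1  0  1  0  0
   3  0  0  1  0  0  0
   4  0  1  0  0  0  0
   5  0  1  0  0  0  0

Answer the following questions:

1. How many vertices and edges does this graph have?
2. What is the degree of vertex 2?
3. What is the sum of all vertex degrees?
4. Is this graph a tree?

Count: 6 vertices, 5 edges.
Vertex 2 has neighbors [1, 3], degree = 2.
Handshaking lemma: 2 * 5 = 10.
A graph is a tree iff it is connected and has exactly n-1 edges. This graph is connected (all 6 vertices in one component) and has 6-1 = 5 edges. It is a tree.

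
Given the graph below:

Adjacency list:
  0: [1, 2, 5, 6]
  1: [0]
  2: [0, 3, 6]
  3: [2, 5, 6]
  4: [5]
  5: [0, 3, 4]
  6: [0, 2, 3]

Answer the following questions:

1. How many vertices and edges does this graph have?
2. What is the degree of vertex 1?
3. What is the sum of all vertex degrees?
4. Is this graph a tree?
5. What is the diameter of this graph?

Count: 7 vertices, 9 edges.
Vertex 1 has neighbors [0], degree = 1.
Handshaking lemma: 2 * 9 = 18.
A tree on 7 vertices has 6 edges. This graph has 9 edges (3 extra). Not a tree.
Diameter (longest shortest path) = 3.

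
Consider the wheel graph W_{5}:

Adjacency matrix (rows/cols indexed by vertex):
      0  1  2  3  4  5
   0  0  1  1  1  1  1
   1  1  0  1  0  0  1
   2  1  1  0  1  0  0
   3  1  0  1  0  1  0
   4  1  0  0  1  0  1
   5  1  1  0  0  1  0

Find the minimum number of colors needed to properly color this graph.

W_{5} = C_{5} plus a hub adjacent to every cycle vertex.
The outer cycle needs 3 colors (odd cycle); the hub is adjacent to all of them so needs a fresh color.
Chromatic number = 3 + 1 = 4.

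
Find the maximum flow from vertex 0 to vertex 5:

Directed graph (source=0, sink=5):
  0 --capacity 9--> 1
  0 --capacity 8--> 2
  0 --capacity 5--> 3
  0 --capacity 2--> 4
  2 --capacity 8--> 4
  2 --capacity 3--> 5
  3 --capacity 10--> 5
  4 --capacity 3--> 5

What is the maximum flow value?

Computing max flow:
  Flow on (0->2): 6/8
  Flow on (0->3): 5/5
  Flow on (2->4): 3/8
  Flow on (2->5): 3/3
  Flow on (3->5): 5/10
  Flow on (4->5): 3/3
Maximum flow = 11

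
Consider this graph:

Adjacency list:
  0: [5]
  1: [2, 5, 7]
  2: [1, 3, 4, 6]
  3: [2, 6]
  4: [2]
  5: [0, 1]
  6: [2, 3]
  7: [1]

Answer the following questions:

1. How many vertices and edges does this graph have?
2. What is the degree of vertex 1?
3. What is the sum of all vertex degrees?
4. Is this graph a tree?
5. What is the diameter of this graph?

Count: 8 vertices, 8 edges.
Vertex 1 has neighbors [2, 5, 7], degree = 3.
Handshaking lemma: 2 * 8 = 16.
A tree on 8 vertices has 7 edges. This graph has 8 edges (1 extra). Not a tree.
Diameter (longest shortest path) = 4.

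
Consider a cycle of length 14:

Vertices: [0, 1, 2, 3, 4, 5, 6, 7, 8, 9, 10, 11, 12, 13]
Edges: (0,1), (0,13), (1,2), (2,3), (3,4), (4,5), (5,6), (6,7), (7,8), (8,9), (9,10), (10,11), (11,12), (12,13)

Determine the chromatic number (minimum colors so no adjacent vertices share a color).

This is an even cycle (C_14). Even cycles are bipartite.
Chromatic number = 2.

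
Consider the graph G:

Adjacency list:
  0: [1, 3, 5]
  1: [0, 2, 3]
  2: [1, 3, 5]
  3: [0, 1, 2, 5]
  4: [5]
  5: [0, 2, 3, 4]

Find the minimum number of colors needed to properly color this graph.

The graph has a maximum clique of size 3 (lower bound on chromatic number).
A valid 3-coloring: {0: 2, 1: 1, 2: 2, 3: 0, 4: 0, 5: 1}.
Chromatic number = 3.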